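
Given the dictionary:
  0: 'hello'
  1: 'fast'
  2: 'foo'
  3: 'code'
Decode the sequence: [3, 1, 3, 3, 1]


Look up each index in the dictionary:
  3 -> 'code'
  1 -> 'fast'
  3 -> 'code'
  3 -> 'code'
  1 -> 'fast'

Decoded: "code fast code code fast"


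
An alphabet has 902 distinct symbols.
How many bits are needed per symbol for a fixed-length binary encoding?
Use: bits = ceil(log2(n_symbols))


log2(902) = 9.817
Bracket: 2^9 = 512 < 902 <= 2^10 = 1024
So ceil(log2(902)) = 10

bits = ceil(log2(902)) = ceil(9.817) = 10 bits


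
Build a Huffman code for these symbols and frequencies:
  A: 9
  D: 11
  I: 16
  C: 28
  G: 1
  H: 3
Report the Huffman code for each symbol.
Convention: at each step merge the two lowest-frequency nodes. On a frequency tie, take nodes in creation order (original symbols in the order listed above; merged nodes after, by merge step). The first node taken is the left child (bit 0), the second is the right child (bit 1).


Huffman tree construction:
Step 1: Merge G(1) + H(3) = 4
Step 2: Merge (G+H)(4) + A(9) = 13
Step 3: Merge D(11) + ((G+H)+A)(13) = 24
Step 4: Merge I(16) + (D+((G+H)+A))(24) = 40
Step 5: Merge C(28) + (I+(D+((G+H)+A)))(40) = 68
Read each symbol's code off the tree from the root (left child = 0, right child = 1).

Codes:
  A: 1111 (length 4)
  D: 110 (length 3)
  I: 10 (length 2)
  C: 0 (length 1)
  G: 11100 (length 5)
  H: 11101 (length 5)
Average code length: 149/68 = 2.1912 bits/symbol


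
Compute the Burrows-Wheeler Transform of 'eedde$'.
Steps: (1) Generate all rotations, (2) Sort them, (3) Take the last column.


Rotations (sorted):
  0: $eedde -> last char: e
  1: dde$ee -> last char: e
  2: de$eed -> last char: d
  3: e$eedd -> last char: d
  4: edde$e -> last char: e
  5: eedde$ -> last char: $


BWT = eedde$


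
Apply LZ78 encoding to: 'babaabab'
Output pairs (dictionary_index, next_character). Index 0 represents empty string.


LZ78 encoding steps:
Dictionary: {0: ''}
Step 1: w='' (idx 0), next='b' -> output (0, 'b'), add 'b' as idx 1
Step 2: w='' (idx 0), next='a' -> output (0, 'a'), add 'a' as idx 2
Step 3: w='b' (idx 1), next='a' -> output (1, 'a'), add 'ba' as idx 3
Step 4: w='a' (idx 2), next='b' -> output (2, 'b'), add 'ab' as idx 4
Step 5: w='ab' (idx 4), end of input -> output (4, '')


Encoded: [(0, 'b'), (0, 'a'), (1, 'a'), (2, 'b'), (4, '')]


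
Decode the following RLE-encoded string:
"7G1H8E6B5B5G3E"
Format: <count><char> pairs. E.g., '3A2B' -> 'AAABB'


Expanding each <count><char> pair:
  7G -> 'GGGGGGG'
  1H -> 'H'
  8E -> 'EEEEEEEE'
  6B -> 'BBBBBB'
  5B -> 'BBBBB'
  5G -> 'GGGGG'
  3E -> 'EEE'

Decoded = GGGGGGGHEEEEEEEEBBBBBBBBBBBGGGGGEEE


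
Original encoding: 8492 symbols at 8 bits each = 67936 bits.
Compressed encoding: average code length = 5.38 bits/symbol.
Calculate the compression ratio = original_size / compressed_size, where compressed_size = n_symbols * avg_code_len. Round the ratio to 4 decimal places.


original_size = n_symbols * orig_bits = 8492 * 8 = 67936 bits
compressed_size = n_symbols * avg_code_len = 8492 * 5.38 = 45686.96 bits
ratio = original_size / compressed_size = 67936 / 45686.96 = 1.487

Compression ratio = 1.487


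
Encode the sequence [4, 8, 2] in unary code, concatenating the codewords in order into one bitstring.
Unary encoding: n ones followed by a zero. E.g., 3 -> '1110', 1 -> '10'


Encode each number as n ones followed by a terminating 0:
  4 -> 11110 (5 bits)
  8 -> 111111110 (9 bits)
  2 -> 110 (3 bits)
Total length = 5 + 9 + 3 = 17 bits.

Unary([4, 8, 2]) = 11110111111110110 (17 bits)


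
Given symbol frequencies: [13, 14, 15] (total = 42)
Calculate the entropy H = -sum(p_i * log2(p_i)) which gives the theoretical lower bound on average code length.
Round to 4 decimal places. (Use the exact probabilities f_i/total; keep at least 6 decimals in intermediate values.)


Per-symbol terms -p_i * log2(p_i) with p_i = f_i/42:
  p = 13/42 = 0.309524: log2(p) = -1.691878, -p*log2(p) = 0.523676
  p = 14/42 = 0.333333: log2(p) = -1.584963, -p*log2(p) = 0.528321
  p = 15/42 = 0.357143: log2(p) = -1.485427, -p*log2(p) = 0.530510
H = 0.523676 + 0.528321 + 0.530510 = 1.582507

H = 1.5825 bits/symbol


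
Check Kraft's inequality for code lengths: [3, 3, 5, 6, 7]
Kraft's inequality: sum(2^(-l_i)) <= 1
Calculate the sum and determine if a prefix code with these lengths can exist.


Sum = 2^(-3) + 2^(-3) + 2^(-5) + 2^(-6) + 2^(-7)
    = 0.125 + 0.125 + 0.03125 + 0.015625 + 0.0078125
    = 39/128 = 0.3046875
Since 0.3046875 <= 1, Kraft's inequality IS satisfied.
A prefix code with these lengths CAN exist.

Kraft sum = 0.3046875. Satisfied.


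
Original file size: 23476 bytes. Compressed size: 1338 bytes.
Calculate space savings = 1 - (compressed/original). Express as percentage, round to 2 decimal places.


ratio = compressed/original = 1338/23476 = 0.056994
savings = 1 - ratio = 1 - 0.056994 = 0.943006
as a percentage: 0.943006 * 100 = 94.3%

Space savings = 1 - 1338/23476 = 94.3%


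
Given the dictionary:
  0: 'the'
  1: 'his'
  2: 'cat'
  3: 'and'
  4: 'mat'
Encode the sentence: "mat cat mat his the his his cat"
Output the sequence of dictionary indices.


Look up each word in the dictionary:
  'mat' -> 4
  'cat' -> 2
  'mat' -> 4
  'his' -> 1
  'the' -> 0
  'his' -> 1
  'his' -> 1
  'cat' -> 2

Encoded: [4, 2, 4, 1, 0, 1, 1, 2]


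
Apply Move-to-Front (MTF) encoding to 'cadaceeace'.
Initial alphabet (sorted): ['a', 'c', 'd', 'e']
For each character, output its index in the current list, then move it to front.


MTF encoding:
'c': index 1 in ['a', 'c', 'd', 'e'] -> ['c', 'a', 'd', 'e']
'a': index 1 in ['c', 'a', 'd', 'e'] -> ['a', 'c', 'd', 'e']
'd': index 2 in ['a', 'c', 'd', 'e'] -> ['d', 'a', 'c', 'e']
'a': index 1 in ['d', 'a', 'c', 'e'] -> ['a', 'd', 'c', 'e']
'c': index 2 in ['a', 'd', 'c', 'e'] -> ['c', 'a', 'd', 'e']
'e': index 3 in ['c', 'a', 'd', 'e'] -> ['e', 'c', 'a', 'd']
'e': index 0 in ['e', 'c', 'a', 'd'] -> ['e', 'c', 'a', 'd']
'a': index 2 in ['e', 'c', 'a', 'd'] -> ['a', 'e', 'c', 'd']
'c': index 2 in ['a', 'e', 'c', 'd'] -> ['c', 'a', 'e', 'd']
'e': index 2 in ['c', 'a', 'e', 'd'] -> ['e', 'c', 'a', 'd']


Output: [1, 1, 2, 1, 2, 3, 0, 2, 2, 2]


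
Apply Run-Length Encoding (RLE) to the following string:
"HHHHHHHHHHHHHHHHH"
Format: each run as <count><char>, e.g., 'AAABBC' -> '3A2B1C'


Scanning runs left to right:
  i=0: run of 'H' x 17 -> '17H'

RLE = 17H


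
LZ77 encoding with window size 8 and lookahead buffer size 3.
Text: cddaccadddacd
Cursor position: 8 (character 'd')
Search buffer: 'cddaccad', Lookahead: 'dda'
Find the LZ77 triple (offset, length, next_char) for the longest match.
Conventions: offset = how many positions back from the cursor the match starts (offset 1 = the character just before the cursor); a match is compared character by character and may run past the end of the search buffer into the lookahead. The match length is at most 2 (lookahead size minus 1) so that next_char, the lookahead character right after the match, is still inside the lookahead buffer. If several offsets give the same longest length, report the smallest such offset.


Try each offset into the search buffer:
  offset=1 (pos 7, char 'd'): match length 2
  offset=2 (pos 6, char 'a'): match length 0
  offset=3 (pos 5, char 'c'): match length 0
  offset=4 (pos 4, char 'c'): match length 0
  offset=5 (pos 3, char 'a'): match length 0
  offset=6 (pos 2, char 'd'): match length 1
  offset=7 (pos 1, char 'd'): match length 2
  offset=8 (pos 0, char 'c'): match length 0
Longest match has length 2, found at offsets 1, 7; take the smallest, offset 1.
next_char = character at position 8 + 2 = 10 -> 'a'

Best match: offset=1, length=2 (matching 'dd' starting at position 7)
LZ77 triple: (1, 2, 'a')


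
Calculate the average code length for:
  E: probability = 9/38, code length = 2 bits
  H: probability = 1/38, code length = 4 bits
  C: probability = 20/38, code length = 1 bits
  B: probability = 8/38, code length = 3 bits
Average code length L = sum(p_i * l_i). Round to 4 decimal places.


Weighted contributions p_i * l_i:
  E: (9/38) * 2 = 18/38
  H: (1/38) * 4 = 4/38
  C: (20/38) * 1 = 20/38
  B: (8/38) * 3 = 24/38
Sum = (18 + 4 + 20 + 24)/38 = 66/38

L = 66/38 = 1.7368 bits/symbol


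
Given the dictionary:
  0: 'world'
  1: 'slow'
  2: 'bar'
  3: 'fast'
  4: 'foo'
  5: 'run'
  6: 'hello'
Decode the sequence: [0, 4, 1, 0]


Look up each index in the dictionary:
  0 -> 'world'
  4 -> 'foo'
  1 -> 'slow'
  0 -> 'world'

Decoded: "world foo slow world"


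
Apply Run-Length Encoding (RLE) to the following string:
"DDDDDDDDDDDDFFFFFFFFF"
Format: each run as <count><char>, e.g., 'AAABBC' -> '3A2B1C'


Scanning runs left to right:
  i=0: run of 'D' x 12 -> '12D'
  i=12: run of 'F' x 9 -> '9F'

RLE = 12D9F


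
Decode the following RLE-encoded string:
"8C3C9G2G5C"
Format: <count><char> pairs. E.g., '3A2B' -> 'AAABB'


Expanding each <count><char> pair:
  8C -> 'CCCCCCCC'
  3C -> 'CCC'
  9G -> 'GGGGGGGGG'
  2G -> 'GG'
  5C -> 'CCCCC'

Decoded = CCCCCCCCCCCGGGGGGGGGGGCCCCC


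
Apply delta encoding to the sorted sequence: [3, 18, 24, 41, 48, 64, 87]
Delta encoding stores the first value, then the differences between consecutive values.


First value: 3
Deltas:
  18 - 3 = 15
  24 - 18 = 6
  41 - 24 = 17
  48 - 41 = 7
  64 - 48 = 16
  87 - 64 = 23


Delta encoded: [3, 15, 6, 17, 7, 16, 23]


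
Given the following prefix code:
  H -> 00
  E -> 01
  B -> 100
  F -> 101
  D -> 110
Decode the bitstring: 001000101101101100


Decoding step by step:
Bits 00 -> H
Bits 100 -> B
Bits 01 -> E
Bits 01 -> E
Bits 101 -> F
Bits 101 -> F
Bits 100 -> B


Decoded message: HBEEFFB


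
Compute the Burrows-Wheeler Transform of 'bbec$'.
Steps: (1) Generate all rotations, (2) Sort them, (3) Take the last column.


Rotations (sorted):
  0: $bbec -> last char: c
  1: bbec$ -> last char: $
  2: bec$b -> last char: b
  3: c$bbe -> last char: e
  4: ec$bb -> last char: b


BWT = c$beb


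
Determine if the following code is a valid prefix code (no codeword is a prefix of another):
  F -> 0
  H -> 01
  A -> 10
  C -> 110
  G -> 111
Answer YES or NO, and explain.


Checking each pair (does one codeword prefix another?):
  F='0' vs H='01': prefix -- VIOLATION

NO -- this is NOT a valid prefix code. F (0) is a prefix of H (01).


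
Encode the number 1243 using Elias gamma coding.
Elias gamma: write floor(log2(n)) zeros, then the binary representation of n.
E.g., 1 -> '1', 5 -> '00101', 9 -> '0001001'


num_bits = floor(log2(1243)) + 1 = 11
leading_zeros = num_bits - 1 = 10
binary(1243) = 10011011011

Elias gamma(1243) = '0000000000' + '10011011011' = 000000000010011011011 (21 bits)


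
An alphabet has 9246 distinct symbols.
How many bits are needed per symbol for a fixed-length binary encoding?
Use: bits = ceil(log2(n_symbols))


log2(9246) = 13.1746
Bracket: 2^13 = 8192 < 9246 <= 2^14 = 16384
So ceil(log2(9246)) = 14

bits = ceil(log2(9246)) = ceil(13.1746) = 14 bits


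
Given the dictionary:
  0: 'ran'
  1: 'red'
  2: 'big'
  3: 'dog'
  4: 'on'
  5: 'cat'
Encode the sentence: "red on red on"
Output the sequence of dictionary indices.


Look up each word in the dictionary:
  'red' -> 1
  'on' -> 4
  'red' -> 1
  'on' -> 4

Encoded: [1, 4, 1, 4]


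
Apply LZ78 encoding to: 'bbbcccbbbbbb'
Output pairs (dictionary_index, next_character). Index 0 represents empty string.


LZ78 encoding steps:
Dictionary: {0: ''}
Step 1: w='' (idx 0), next='b' -> output (0, 'b'), add 'b' as idx 1
Step 2: w='b' (idx 1), next='b' -> output (1, 'b'), add 'bb' as idx 2
Step 3: w='' (idx 0), next='c' -> output (0, 'c'), add 'c' as idx 3
Step 4: w='c' (idx 3), next='c' -> output (3, 'c'), add 'cc' as idx 4
Step 5: w='bb' (idx 2), next='b' -> output (2, 'b'), add 'bbb' as idx 5
Step 6: w='bbb' (idx 5), end of input -> output (5, '')


Encoded: [(0, 'b'), (1, 'b'), (0, 'c'), (3, 'c'), (2, 'b'), (5, '')]


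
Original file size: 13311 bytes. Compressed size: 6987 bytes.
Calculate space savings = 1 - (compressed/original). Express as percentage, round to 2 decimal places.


ratio = compressed/original = 6987/13311 = 0.524904
savings = 1 - ratio = 1 - 0.524904 = 0.475096
as a percentage: 0.475096 * 100 = 47.51%

Space savings = 1 - 6987/13311 = 47.51%


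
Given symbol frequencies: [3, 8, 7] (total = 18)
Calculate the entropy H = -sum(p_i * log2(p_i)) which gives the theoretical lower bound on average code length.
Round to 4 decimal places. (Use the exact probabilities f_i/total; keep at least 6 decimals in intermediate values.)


Per-symbol terms -p_i * log2(p_i) with p_i = f_i/18:
  p = 3/18 = 0.166667: log2(p) = -2.584963, -p*log2(p) = 0.430827
  p = 8/18 = 0.444444: log2(p) = -1.169925, -p*log2(p) = 0.519967
  p = 7/18 = 0.388889: log2(p) = -1.362570, -p*log2(p) = 0.529888
H = 0.430827 + 0.519967 + 0.529888 = 1.480682

H = 1.4807 bits/symbol


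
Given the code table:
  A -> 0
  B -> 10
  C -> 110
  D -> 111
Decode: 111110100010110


Decoding:
111 -> D
110 -> C
10 -> B
0 -> A
0 -> A
10 -> B
110 -> C


Result: DCBAABC


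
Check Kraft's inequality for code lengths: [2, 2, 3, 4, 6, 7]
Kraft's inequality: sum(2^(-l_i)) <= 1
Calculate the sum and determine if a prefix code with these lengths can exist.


Sum = 2^(-2) + 2^(-2) + 2^(-3) + 2^(-4) + 2^(-6) + 2^(-7)
    = 0.25 + 0.25 + 0.125 + 0.0625 + 0.015625 + 0.0078125
    = 91/128 = 0.7109375
Since 0.7109375 <= 1, Kraft's inequality IS satisfied.
A prefix code with these lengths CAN exist.

Kraft sum = 0.7109375. Satisfied.


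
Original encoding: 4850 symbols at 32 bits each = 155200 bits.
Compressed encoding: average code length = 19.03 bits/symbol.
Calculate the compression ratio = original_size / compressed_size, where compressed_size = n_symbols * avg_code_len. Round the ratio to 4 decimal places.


original_size = n_symbols * orig_bits = 4850 * 32 = 155200 bits
compressed_size = n_symbols * avg_code_len = 4850 * 19.03 = 92295.5 bits
ratio = original_size / compressed_size = 155200 / 92295.5 = 1.6816

Compression ratio = 1.6816


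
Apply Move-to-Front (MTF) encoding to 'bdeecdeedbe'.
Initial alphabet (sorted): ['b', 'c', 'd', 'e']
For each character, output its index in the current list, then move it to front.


MTF encoding:
'b': index 0 in ['b', 'c', 'd', 'e'] -> ['b', 'c', 'd', 'e']
'd': index 2 in ['b', 'c', 'd', 'e'] -> ['d', 'b', 'c', 'e']
'e': index 3 in ['d', 'b', 'c', 'e'] -> ['e', 'd', 'b', 'c']
'e': index 0 in ['e', 'd', 'b', 'c'] -> ['e', 'd', 'b', 'c']
'c': index 3 in ['e', 'd', 'b', 'c'] -> ['c', 'e', 'd', 'b']
'd': index 2 in ['c', 'e', 'd', 'b'] -> ['d', 'c', 'e', 'b']
'e': index 2 in ['d', 'c', 'e', 'b'] -> ['e', 'd', 'c', 'b']
'e': index 0 in ['e', 'd', 'c', 'b'] -> ['e', 'd', 'c', 'b']
'd': index 1 in ['e', 'd', 'c', 'b'] -> ['d', 'e', 'c', 'b']
'b': index 3 in ['d', 'e', 'c', 'b'] -> ['b', 'd', 'e', 'c']
'e': index 2 in ['b', 'd', 'e', 'c'] -> ['e', 'b', 'd', 'c']


Output: [0, 2, 3, 0, 3, 2, 2, 0, 1, 3, 2]


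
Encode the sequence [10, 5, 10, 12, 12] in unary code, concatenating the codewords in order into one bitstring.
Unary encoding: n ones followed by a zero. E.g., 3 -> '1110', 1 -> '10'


Encode each number as n ones followed by a terminating 0:
  10 -> 11111111110 (11 bits)
  5 -> 111110 (6 bits)
  10 -> 11111111110 (11 bits)
  12 -> 1111111111110 (13 bits)
  12 -> 1111111111110 (13 bits)
Total length = 11 + 6 + 11 + 13 + 13 = 54 bits.

Unary([10, 5, 10, 12, 12]) = 111111111101111101111111111011111111111101111111111110 (54 bits)


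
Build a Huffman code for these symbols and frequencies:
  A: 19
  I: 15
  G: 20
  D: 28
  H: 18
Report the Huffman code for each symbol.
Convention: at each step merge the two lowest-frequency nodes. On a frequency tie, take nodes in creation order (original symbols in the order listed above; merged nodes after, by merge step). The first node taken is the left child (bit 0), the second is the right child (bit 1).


Huffman tree construction:
Step 1: Merge I(15) + H(18) = 33
Step 2: Merge A(19) + G(20) = 39
Step 3: Merge D(28) + (I+H)(33) = 61
Step 4: Merge (A+G)(39) + (D+(I+H))(61) = 100
Read each symbol's code off the tree from the root (left child = 0, right child = 1).

Codes:
  A: 00 (length 2)
  I: 110 (length 3)
  G: 01 (length 2)
  D: 10 (length 2)
  H: 111 (length 3)
Average code length: 233/100 = 2.3300 bits/symbol


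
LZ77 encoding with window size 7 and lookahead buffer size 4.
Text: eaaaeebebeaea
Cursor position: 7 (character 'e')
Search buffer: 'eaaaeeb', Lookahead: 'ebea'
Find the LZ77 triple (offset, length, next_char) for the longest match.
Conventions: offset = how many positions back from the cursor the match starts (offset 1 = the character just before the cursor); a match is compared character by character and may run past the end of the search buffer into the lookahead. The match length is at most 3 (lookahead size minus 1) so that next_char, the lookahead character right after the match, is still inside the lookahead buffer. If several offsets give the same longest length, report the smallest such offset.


Try each offset into the search buffer:
  offset=1 (pos 6, char 'b'): match length 0
  offset=2 (pos 5, char 'e'): match length 3
  offset=3 (pos 4, char 'e'): match length 1
  offset=4 (pos 3, char 'a'): match length 0
  offset=5 (pos 2, char 'a'): match length 0
  offset=6 (pos 1, char 'a'): match length 0
  offset=7 (pos 0, char 'e'): match length 1
Longest match has length 3 at offset 2.
next_char = character at position 7 + 3 = 10 -> 'a'

Best match: offset=2, length=3 (matching 'ebe' starting at position 5)
LZ77 triple: (2, 3, 'a')


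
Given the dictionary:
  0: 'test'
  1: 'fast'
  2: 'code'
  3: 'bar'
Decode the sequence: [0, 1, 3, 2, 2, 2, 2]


Look up each index in the dictionary:
  0 -> 'test'
  1 -> 'fast'
  3 -> 'bar'
  2 -> 'code'
  2 -> 'code'
  2 -> 'code'
  2 -> 'code'

Decoded: "test fast bar code code code code"


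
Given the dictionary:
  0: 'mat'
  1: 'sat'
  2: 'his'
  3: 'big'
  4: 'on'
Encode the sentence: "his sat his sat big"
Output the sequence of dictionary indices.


Look up each word in the dictionary:
  'his' -> 2
  'sat' -> 1
  'his' -> 2
  'sat' -> 1
  'big' -> 3

Encoded: [2, 1, 2, 1, 3]


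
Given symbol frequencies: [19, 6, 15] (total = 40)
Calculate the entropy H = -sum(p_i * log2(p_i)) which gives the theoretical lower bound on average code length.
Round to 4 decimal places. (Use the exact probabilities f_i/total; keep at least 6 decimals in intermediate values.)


Per-symbol terms -p_i * log2(p_i) with p_i = f_i/40:
  p = 19/40 = 0.475000: log2(p) = -1.074001, -p*log2(p) = 0.510150
  p = 6/40 = 0.150000: log2(p) = -2.736966, -p*log2(p) = 0.410545
  p = 15/40 = 0.375000: log2(p) = -1.415037, -p*log2(p) = 0.530639
H = 0.510150 + 0.410545 + 0.530639 = 1.451334

H = 1.4513 bits/symbol


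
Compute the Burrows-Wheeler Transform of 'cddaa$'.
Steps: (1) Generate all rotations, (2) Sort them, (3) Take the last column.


Rotations (sorted):
  0: $cddaa -> last char: a
  1: a$cdda -> last char: a
  2: aa$cdd -> last char: d
  3: cddaa$ -> last char: $
  4: daa$cd -> last char: d
  5: ddaa$c -> last char: c


BWT = aad$dc


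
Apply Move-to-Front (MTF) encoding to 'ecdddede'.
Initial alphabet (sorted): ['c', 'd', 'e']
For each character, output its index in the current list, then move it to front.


MTF encoding:
'e': index 2 in ['c', 'd', 'e'] -> ['e', 'c', 'd']
'c': index 1 in ['e', 'c', 'd'] -> ['c', 'e', 'd']
'd': index 2 in ['c', 'e', 'd'] -> ['d', 'c', 'e']
'd': index 0 in ['d', 'c', 'e'] -> ['d', 'c', 'e']
'd': index 0 in ['d', 'c', 'e'] -> ['d', 'c', 'e']
'e': index 2 in ['d', 'c', 'e'] -> ['e', 'd', 'c']
'd': index 1 in ['e', 'd', 'c'] -> ['d', 'e', 'c']
'e': index 1 in ['d', 'e', 'c'] -> ['e', 'd', 'c']


Output: [2, 1, 2, 0, 0, 2, 1, 1]


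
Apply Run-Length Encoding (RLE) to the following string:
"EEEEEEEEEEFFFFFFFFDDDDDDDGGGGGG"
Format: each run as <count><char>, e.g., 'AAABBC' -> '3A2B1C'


Scanning runs left to right:
  i=0: run of 'E' x 10 -> '10E'
  i=10: run of 'F' x 8 -> '8F'
  i=18: run of 'D' x 7 -> '7D'
  i=25: run of 'G' x 6 -> '6G'

RLE = 10E8F7D6G


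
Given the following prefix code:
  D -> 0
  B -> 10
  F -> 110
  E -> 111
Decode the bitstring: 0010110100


Decoding step by step:
Bits 0 -> D
Bits 0 -> D
Bits 10 -> B
Bits 110 -> F
Bits 10 -> B
Bits 0 -> D


Decoded message: DDBFBD


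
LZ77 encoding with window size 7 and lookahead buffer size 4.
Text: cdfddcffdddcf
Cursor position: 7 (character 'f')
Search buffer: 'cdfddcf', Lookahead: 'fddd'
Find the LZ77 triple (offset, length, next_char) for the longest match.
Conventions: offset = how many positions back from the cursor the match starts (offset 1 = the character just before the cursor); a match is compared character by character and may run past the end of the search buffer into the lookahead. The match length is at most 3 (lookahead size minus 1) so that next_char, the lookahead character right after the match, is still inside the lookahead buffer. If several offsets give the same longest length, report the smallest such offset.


Try each offset into the search buffer:
  offset=1 (pos 6, char 'f'): match length 1
  offset=2 (pos 5, char 'c'): match length 0
  offset=3 (pos 4, char 'd'): match length 0
  offset=4 (pos 3, char 'd'): match length 0
  offset=5 (pos 2, char 'f'): match length 3
  offset=6 (pos 1, char 'd'): match length 0
  offset=7 (pos 0, char 'c'): match length 0
Longest match has length 3 at offset 5.
next_char = character at position 7 + 3 = 10 -> 'd'

Best match: offset=5, length=3 (matching 'fdd' starting at position 2)
LZ77 triple: (5, 3, 'd')


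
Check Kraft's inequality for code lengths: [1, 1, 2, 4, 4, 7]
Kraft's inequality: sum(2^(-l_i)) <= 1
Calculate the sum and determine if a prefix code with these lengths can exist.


Sum = 2^(-1) + 2^(-1) + 2^(-2) + 2^(-4) + 2^(-4) + 2^(-7)
    = 0.5 + 0.5 + 0.25 + 0.0625 + 0.0625 + 0.0078125
    = 177/128 = 1.3828125
Since 1.3828125 > 1, Kraft's inequality is NOT satisfied.
A prefix code with these lengths CANNOT exist.

Kraft sum = 1.3828125. Not satisfied.


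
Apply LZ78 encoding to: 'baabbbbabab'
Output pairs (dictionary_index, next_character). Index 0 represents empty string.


LZ78 encoding steps:
Dictionary: {0: ''}
Step 1: w='' (idx 0), next='b' -> output (0, 'b'), add 'b' as idx 1
Step 2: w='' (idx 0), next='a' -> output (0, 'a'), add 'a' as idx 2
Step 3: w='a' (idx 2), next='b' -> output (2, 'b'), add 'ab' as idx 3
Step 4: w='b' (idx 1), next='b' -> output (1, 'b'), add 'bb' as idx 4
Step 5: w='b' (idx 1), next='a' -> output (1, 'a'), add 'ba' as idx 5
Step 6: w='ba' (idx 5), next='b' -> output (5, 'b'), add 'bab' as idx 6


Encoded: [(0, 'b'), (0, 'a'), (2, 'b'), (1, 'b'), (1, 'a'), (5, 'b')]


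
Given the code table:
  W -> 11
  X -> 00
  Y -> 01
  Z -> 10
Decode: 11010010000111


Decoding:
11 -> W
01 -> Y
00 -> X
10 -> Z
00 -> X
01 -> Y
11 -> W


Result: WYXZXYW


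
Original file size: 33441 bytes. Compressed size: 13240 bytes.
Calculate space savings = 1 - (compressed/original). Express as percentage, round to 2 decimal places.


ratio = compressed/original = 13240/33441 = 0.395921
savings = 1 - ratio = 1 - 0.395921 = 0.604079
as a percentage: 0.604079 * 100 = 60.41%

Space savings = 1 - 13240/33441 = 60.41%


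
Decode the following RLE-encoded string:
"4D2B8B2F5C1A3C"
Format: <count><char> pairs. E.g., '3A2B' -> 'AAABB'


Expanding each <count><char> pair:
  4D -> 'DDDD'
  2B -> 'BB'
  8B -> 'BBBBBBBB'
  2F -> 'FF'
  5C -> 'CCCCC'
  1A -> 'A'
  3C -> 'CCC'

Decoded = DDDDBBBBBBBBBBFFCCCCCACCC


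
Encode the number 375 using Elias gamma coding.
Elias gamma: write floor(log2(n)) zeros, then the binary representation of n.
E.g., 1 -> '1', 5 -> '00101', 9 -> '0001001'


num_bits = floor(log2(375)) + 1 = 9
leading_zeros = num_bits - 1 = 8
binary(375) = 101110111

Elias gamma(375) = '00000000' + '101110111' = 00000000101110111 (17 bits)


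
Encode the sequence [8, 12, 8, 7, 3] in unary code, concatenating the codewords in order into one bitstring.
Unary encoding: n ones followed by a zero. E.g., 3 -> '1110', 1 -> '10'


Encode each number as n ones followed by a terminating 0:
  8 -> 111111110 (9 bits)
  12 -> 1111111111110 (13 bits)
  8 -> 111111110 (9 bits)
  7 -> 11111110 (8 bits)
  3 -> 1110 (4 bits)
Total length = 9 + 13 + 9 + 8 + 4 = 43 bits.

Unary([8, 12, 8, 7, 3]) = 1111111101111111111110111111110111111101110 (43 bits)


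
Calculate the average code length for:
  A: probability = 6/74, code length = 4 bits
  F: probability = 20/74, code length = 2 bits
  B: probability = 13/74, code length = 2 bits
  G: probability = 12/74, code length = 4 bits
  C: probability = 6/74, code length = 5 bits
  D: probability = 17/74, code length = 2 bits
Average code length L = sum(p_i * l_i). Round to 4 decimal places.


Weighted contributions p_i * l_i:
  A: (6/74) * 4 = 24/74
  F: (20/74) * 2 = 40/74
  B: (13/74) * 2 = 26/74
  G: (12/74) * 4 = 48/74
  C: (6/74) * 5 = 30/74
  D: (17/74) * 2 = 34/74
Sum = (24 + 40 + 26 + 48 + 30 + 34)/74 = 202/74

L = 202/74 = 2.7297 bits/symbol


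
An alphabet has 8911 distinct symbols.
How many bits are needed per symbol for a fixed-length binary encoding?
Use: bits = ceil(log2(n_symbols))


log2(8911) = 13.1214
Bracket: 2^13 = 8192 < 8911 <= 2^14 = 16384
So ceil(log2(8911)) = 14

bits = ceil(log2(8911)) = ceil(13.1214) = 14 bits


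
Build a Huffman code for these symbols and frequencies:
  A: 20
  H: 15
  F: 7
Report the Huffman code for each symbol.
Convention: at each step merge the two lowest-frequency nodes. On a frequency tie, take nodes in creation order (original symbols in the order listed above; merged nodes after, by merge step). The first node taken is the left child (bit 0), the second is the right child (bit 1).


Huffman tree construction:
Step 1: Merge F(7) + H(15) = 22
Step 2: Merge A(20) + (F+H)(22) = 42
Read each symbol's code off the tree from the root (left child = 0, right child = 1).

Codes:
  A: 0 (length 1)
  H: 11 (length 2)
  F: 10 (length 2)
Average code length: 64/42 = 1.5238 bits/symbol


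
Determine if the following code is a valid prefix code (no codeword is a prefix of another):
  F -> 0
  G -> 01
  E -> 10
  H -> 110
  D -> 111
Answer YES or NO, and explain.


Checking each pair (does one codeword prefix another?):
  F='0' vs G='01': prefix -- VIOLATION

NO -- this is NOT a valid prefix code. F (0) is a prefix of G (01).


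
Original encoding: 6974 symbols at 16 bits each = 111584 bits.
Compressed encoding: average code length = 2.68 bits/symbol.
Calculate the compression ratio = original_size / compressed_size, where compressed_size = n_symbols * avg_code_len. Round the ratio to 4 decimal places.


original_size = n_symbols * orig_bits = 6974 * 16 = 111584 bits
compressed_size = n_symbols * avg_code_len = 6974 * 2.68 = 18690.32 bits
ratio = original_size / compressed_size = 111584 / 18690.32 = 5.9701

Compression ratio = 5.9701


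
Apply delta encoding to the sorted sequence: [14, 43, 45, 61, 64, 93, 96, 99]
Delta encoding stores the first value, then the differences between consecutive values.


First value: 14
Deltas:
  43 - 14 = 29
  45 - 43 = 2
  61 - 45 = 16
  64 - 61 = 3
  93 - 64 = 29
  96 - 93 = 3
  99 - 96 = 3


Delta encoded: [14, 29, 2, 16, 3, 29, 3, 3]


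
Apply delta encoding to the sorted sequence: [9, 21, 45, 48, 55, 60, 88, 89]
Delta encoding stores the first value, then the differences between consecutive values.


First value: 9
Deltas:
  21 - 9 = 12
  45 - 21 = 24
  48 - 45 = 3
  55 - 48 = 7
  60 - 55 = 5
  88 - 60 = 28
  89 - 88 = 1


Delta encoded: [9, 12, 24, 3, 7, 5, 28, 1]


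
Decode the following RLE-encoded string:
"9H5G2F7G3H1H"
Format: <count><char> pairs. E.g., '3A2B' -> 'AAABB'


Expanding each <count><char> pair:
  9H -> 'HHHHHHHHH'
  5G -> 'GGGGG'
  2F -> 'FF'
  7G -> 'GGGGGGG'
  3H -> 'HHH'
  1H -> 'H'

Decoded = HHHHHHHHHGGGGGFFGGGGGGGHHHH


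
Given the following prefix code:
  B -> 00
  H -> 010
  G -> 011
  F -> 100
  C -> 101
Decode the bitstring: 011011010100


Decoding step by step:
Bits 011 -> G
Bits 011 -> G
Bits 010 -> H
Bits 100 -> F


Decoded message: GGHF


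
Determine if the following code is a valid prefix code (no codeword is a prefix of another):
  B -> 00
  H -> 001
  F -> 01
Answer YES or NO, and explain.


Checking each pair (does one codeword prefix another?):
  B='00' vs H='001': prefix -- VIOLATION

NO -- this is NOT a valid prefix code. B (00) is a prefix of H (001).


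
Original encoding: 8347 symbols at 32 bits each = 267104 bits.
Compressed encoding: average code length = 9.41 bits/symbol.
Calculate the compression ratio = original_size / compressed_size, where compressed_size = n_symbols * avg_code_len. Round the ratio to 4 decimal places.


original_size = n_symbols * orig_bits = 8347 * 32 = 267104 bits
compressed_size = n_symbols * avg_code_len = 8347 * 9.41 = 78545.27 bits
ratio = original_size / compressed_size = 267104 / 78545.27 = 3.4006

Compression ratio = 3.4006


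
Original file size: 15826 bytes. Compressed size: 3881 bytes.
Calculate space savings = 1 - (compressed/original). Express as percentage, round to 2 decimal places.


ratio = compressed/original = 3881/15826 = 0.245229
savings = 1 - ratio = 1 - 0.245229 = 0.754771
as a percentage: 0.754771 * 100 = 75.48%

Space savings = 1 - 3881/15826 = 75.48%


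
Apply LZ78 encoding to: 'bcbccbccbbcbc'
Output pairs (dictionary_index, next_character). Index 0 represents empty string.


LZ78 encoding steps:
Dictionary: {0: ''}
Step 1: w='' (idx 0), next='b' -> output (0, 'b'), add 'b' as idx 1
Step 2: w='' (idx 0), next='c' -> output (0, 'c'), add 'c' as idx 2
Step 3: w='b' (idx 1), next='c' -> output (1, 'c'), add 'bc' as idx 3
Step 4: w='c' (idx 2), next='b' -> output (2, 'b'), add 'cb' as idx 4
Step 5: w='c' (idx 2), next='c' -> output (2, 'c'), add 'cc' as idx 5
Step 6: w='b' (idx 1), next='b' -> output (1, 'b'), add 'bb' as idx 6
Step 7: w='cb' (idx 4), next='c' -> output (4, 'c'), add 'cbc' as idx 7


Encoded: [(0, 'b'), (0, 'c'), (1, 'c'), (2, 'b'), (2, 'c'), (1, 'b'), (4, 'c')]


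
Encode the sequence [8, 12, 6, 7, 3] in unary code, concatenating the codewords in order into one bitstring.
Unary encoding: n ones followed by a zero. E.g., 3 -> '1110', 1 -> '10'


Encode each number as n ones followed by a terminating 0:
  8 -> 111111110 (9 bits)
  12 -> 1111111111110 (13 bits)
  6 -> 1111110 (7 bits)
  7 -> 11111110 (8 bits)
  3 -> 1110 (4 bits)
Total length = 9 + 13 + 7 + 8 + 4 = 41 bits.

Unary([8, 12, 6, 7, 3]) = 11111111011111111111101111110111111101110 (41 bits)


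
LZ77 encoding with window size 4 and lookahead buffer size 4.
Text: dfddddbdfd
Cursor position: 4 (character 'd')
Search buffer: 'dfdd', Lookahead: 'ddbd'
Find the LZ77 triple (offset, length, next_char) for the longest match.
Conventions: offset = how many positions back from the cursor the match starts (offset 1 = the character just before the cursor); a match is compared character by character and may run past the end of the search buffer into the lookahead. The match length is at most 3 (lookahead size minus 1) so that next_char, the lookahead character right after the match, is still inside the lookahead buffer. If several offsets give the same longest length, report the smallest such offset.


Try each offset into the search buffer:
  offset=1 (pos 3, char 'd'): match length 2
  offset=2 (pos 2, char 'd'): match length 2
  offset=3 (pos 1, char 'f'): match length 0
  offset=4 (pos 0, char 'd'): match length 1
Longest match has length 2, found at offsets 1, 2; take the smallest, offset 1.
next_char = character at position 4 + 2 = 6 -> 'b'

Best match: offset=1, length=2 (matching 'dd' starting at position 3)
LZ77 triple: (1, 2, 'b')


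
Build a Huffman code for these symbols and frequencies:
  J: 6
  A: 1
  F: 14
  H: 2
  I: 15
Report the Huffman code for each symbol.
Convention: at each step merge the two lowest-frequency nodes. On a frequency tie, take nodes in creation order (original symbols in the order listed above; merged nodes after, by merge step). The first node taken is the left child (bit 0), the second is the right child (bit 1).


Huffman tree construction:
Step 1: Merge A(1) + H(2) = 3
Step 2: Merge (A+H)(3) + J(6) = 9
Step 3: Merge ((A+H)+J)(9) + F(14) = 23
Step 4: Merge I(15) + (((A+H)+J)+F)(23) = 38
Read each symbol's code off the tree from the root (left child = 0, right child = 1).

Codes:
  J: 101 (length 3)
  A: 1000 (length 4)
  F: 11 (length 2)
  H: 1001 (length 4)
  I: 0 (length 1)
Average code length: 73/38 = 1.9211 bits/symbol


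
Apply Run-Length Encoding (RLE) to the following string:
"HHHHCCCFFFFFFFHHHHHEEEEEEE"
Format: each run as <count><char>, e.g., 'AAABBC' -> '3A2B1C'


Scanning runs left to right:
  i=0: run of 'H' x 4 -> '4H'
  i=4: run of 'C' x 3 -> '3C'
  i=7: run of 'F' x 7 -> '7F'
  i=14: run of 'H' x 5 -> '5H'
  i=19: run of 'E' x 7 -> '7E'

RLE = 4H3C7F5H7E


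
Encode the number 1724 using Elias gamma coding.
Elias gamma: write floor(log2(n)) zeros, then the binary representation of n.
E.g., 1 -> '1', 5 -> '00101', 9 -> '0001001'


num_bits = floor(log2(1724)) + 1 = 11
leading_zeros = num_bits - 1 = 10
binary(1724) = 11010111100

Elias gamma(1724) = '0000000000' + '11010111100' = 000000000011010111100 (21 bits)


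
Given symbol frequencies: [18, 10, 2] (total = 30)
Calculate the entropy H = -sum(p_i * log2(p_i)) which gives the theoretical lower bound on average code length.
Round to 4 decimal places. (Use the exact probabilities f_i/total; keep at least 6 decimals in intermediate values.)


Per-symbol terms -p_i * log2(p_i) with p_i = f_i/30:
  p = 18/30 = 0.600000: log2(p) = -0.736966, -p*log2(p) = 0.442179
  p = 10/30 = 0.333333: log2(p) = -1.584963, -p*log2(p) = 0.528321
  p = 2/30 = 0.066667: log2(p) = -3.906891, -p*log2(p) = 0.260459
H = 0.442179 + 0.528321 + 0.260459 = 1.230959

H = 1.231 bits/symbol


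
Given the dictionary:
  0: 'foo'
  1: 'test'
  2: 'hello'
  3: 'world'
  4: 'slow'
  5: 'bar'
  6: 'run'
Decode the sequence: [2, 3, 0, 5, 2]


Look up each index in the dictionary:
  2 -> 'hello'
  3 -> 'world'
  0 -> 'foo'
  5 -> 'bar'
  2 -> 'hello'

Decoded: "hello world foo bar hello"


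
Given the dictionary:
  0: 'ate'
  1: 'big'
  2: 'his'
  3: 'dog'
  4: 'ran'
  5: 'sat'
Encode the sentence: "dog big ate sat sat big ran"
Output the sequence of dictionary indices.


Look up each word in the dictionary:
  'dog' -> 3
  'big' -> 1
  'ate' -> 0
  'sat' -> 5
  'sat' -> 5
  'big' -> 1
  'ran' -> 4

Encoded: [3, 1, 0, 5, 5, 1, 4]


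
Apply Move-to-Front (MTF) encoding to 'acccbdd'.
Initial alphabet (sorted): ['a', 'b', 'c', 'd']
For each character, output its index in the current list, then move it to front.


MTF encoding:
'a': index 0 in ['a', 'b', 'c', 'd'] -> ['a', 'b', 'c', 'd']
'c': index 2 in ['a', 'b', 'c', 'd'] -> ['c', 'a', 'b', 'd']
'c': index 0 in ['c', 'a', 'b', 'd'] -> ['c', 'a', 'b', 'd']
'c': index 0 in ['c', 'a', 'b', 'd'] -> ['c', 'a', 'b', 'd']
'b': index 2 in ['c', 'a', 'b', 'd'] -> ['b', 'c', 'a', 'd']
'd': index 3 in ['b', 'c', 'a', 'd'] -> ['d', 'b', 'c', 'a']
'd': index 0 in ['d', 'b', 'c', 'a'] -> ['d', 'b', 'c', 'a']


Output: [0, 2, 0, 0, 2, 3, 0]


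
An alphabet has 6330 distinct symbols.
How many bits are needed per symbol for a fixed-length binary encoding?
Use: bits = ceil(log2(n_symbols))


log2(6330) = 12.628
Bracket: 2^12 = 4096 < 6330 <= 2^13 = 8192
So ceil(log2(6330)) = 13

bits = ceil(log2(6330)) = ceil(12.628) = 13 bits


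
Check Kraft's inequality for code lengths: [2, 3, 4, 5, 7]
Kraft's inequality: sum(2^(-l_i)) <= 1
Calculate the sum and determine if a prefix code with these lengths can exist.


Sum = 2^(-2) + 2^(-3) + 2^(-4) + 2^(-5) + 2^(-7)
    = 0.25 + 0.125 + 0.0625 + 0.03125 + 0.0078125
    = 61/128 = 0.4765625
Since 0.4765625 <= 1, Kraft's inequality IS satisfied.
A prefix code with these lengths CAN exist.

Kraft sum = 0.4765625. Satisfied.


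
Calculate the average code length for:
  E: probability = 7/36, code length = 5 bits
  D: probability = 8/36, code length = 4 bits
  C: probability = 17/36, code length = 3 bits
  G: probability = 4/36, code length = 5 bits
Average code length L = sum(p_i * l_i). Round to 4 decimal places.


Weighted contributions p_i * l_i:
  E: (7/36) * 5 = 35/36
  D: (8/36) * 4 = 32/36
  C: (17/36) * 3 = 51/36
  G: (4/36) * 5 = 20/36
Sum = (35 + 32 + 51 + 20)/36 = 138/36

L = 138/36 = 3.8333 bits/symbol


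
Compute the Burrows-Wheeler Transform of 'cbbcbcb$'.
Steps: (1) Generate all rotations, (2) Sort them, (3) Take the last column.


Rotations (sorted):
  0: $cbbcbcb -> last char: b
  1: b$cbbcbc -> last char: c
  2: bbcbcb$c -> last char: c
  3: bcb$cbbc -> last char: c
  4: bcbcb$cb -> last char: b
  5: cb$cbbcb -> last char: b
  6: cbbcbcb$ -> last char: $
  7: cbcb$cbb -> last char: b


BWT = bcccbb$b


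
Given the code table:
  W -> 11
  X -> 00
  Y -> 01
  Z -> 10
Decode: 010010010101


Decoding:
01 -> Y
00 -> X
10 -> Z
01 -> Y
01 -> Y
01 -> Y


Result: YXZYYY


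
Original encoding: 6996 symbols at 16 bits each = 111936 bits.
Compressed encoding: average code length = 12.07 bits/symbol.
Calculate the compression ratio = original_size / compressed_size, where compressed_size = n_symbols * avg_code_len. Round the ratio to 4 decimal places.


original_size = n_symbols * orig_bits = 6996 * 16 = 111936 bits
compressed_size = n_symbols * avg_code_len = 6996 * 12.07 = 84441.72 bits
ratio = original_size / compressed_size = 111936 / 84441.72 = 1.3256

Compression ratio = 1.3256


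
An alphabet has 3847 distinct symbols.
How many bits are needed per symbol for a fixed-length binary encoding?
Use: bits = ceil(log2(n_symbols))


log2(3847) = 11.9095
Bracket: 2^11 = 2048 < 3847 <= 2^12 = 4096
So ceil(log2(3847)) = 12

bits = ceil(log2(3847)) = ceil(11.9095) = 12 bits


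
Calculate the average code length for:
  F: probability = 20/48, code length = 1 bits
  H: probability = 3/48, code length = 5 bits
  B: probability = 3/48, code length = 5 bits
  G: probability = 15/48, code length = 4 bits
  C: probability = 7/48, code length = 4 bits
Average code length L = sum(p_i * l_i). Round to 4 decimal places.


Weighted contributions p_i * l_i:
  F: (20/48) * 1 = 20/48
  H: (3/48) * 5 = 15/48
  B: (3/48) * 5 = 15/48
  G: (15/48) * 4 = 60/48
  C: (7/48) * 4 = 28/48
Sum = (20 + 15 + 15 + 60 + 28)/48 = 138/48

L = 138/48 = 2.8750 bits/symbol


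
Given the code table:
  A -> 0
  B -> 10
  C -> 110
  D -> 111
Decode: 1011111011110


Decoding:
10 -> B
111 -> D
110 -> C
111 -> D
10 -> B


Result: BDCDB


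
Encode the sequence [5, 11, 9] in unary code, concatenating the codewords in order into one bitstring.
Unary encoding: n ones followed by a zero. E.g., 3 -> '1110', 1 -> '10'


Encode each number as n ones followed by a terminating 0:
  5 -> 111110 (6 bits)
  11 -> 111111111110 (12 bits)
  9 -> 1111111110 (10 bits)
Total length = 6 + 12 + 10 = 28 bits.

Unary([5, 11, 9]) = 1111101111111111101111111110 (28 bits)


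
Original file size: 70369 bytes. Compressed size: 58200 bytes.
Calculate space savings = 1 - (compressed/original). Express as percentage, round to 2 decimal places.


ratio = compressed/original = 58200/70369 = 0.827069
savings = 1 - ratio = 1 - 0.827069 = 0.172931
as a percentage: 0.172931 * 100 = 17.29%

Space savings = 1 - 58200/70369 = 17.29%


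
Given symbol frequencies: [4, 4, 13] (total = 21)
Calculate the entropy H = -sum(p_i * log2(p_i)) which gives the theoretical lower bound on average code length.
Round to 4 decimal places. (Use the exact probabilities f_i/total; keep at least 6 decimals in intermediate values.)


Per-symbol terms -p_i * log2(p_i) with p_i = f_i/21:
  p = 4/21 = 0.190476: log2(p) = -2.392317, -p*log2(p) = 0.455680
  p = 4/21 = 0.190476: log2(p) = -2.392317, -p*log2(p) = 0.455680
  p = 13/21 = 0.619048: log2(p) = -0.691878, -p*log2(p) = 0.428305
H = 0.455680 + 0.455680 + 0.428305 = 1.339665

H = 1.3397 bits/symbol
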